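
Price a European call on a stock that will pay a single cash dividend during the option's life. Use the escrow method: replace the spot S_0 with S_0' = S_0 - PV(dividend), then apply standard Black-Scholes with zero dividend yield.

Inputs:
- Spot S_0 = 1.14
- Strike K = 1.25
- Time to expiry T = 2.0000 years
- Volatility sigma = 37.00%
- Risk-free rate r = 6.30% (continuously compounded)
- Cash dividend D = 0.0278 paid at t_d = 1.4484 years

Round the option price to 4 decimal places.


Answer: Price = 0.2351

Derivation:
PV(D) = D * exp(-r * t_d) = 0.0278 * 0.91279022 = 0.02537557
S_0' = S_0 - PV(D) = 1.1400 - 0.02537557 = 1.11462443
d1 = (ln(S_0'/K) + (r + sigma^2/2)*T) / (sigma*sqrt(T)) = 0.28336629
d2 = d1 - sigma*sqrt(T) = -0.23989273
exp(-rT) = 0.88161485
N(d1) = 0.61155197; N(d2) = 0.40520671
C = S_0' * N(d1) - K * exp(-rT) * N(d2) = 1.11462443 * 0.61155197 - 1.2500 * 0.88161485 * 0.40520671 = 0.2351


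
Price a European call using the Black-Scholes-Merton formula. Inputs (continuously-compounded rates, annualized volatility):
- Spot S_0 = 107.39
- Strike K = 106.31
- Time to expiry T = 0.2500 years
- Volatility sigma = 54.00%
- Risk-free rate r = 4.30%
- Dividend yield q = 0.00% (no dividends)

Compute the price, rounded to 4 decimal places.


d1 = (ln(S/K) + (r - q + 0.5*sigma^2) * T) / (sigma * sqrt(T)) = 0.21225079
d2 = d1 - sigma * sqrt(T) = -0.05774921
exp(-rT) = 0.98930757; exp(-qT) = 1.00000000
C = S_0 * exp(-qT) * N(d1) - K * exp(-rT) * N(d2)
N(d1) = 0.58404431; N(d2) = 0.47697420
C = 107.3900 * 1.00000000 * 0.58404431 - 106.3100 * 0.98930757 * 0.47697420 = 12.5556

Answer: Price = 12.5556


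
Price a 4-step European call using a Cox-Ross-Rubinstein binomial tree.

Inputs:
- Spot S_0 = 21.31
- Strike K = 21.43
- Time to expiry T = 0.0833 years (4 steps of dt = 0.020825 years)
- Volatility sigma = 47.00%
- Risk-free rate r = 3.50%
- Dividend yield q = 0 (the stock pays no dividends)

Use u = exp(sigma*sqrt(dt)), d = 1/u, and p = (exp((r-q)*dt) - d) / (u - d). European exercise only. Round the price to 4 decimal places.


Answer: Price = V(0,0) = 1.0775

Derivation:
dt = T/N = 0.020825
u = exp(sigma*sqrt(dt)) = 1.070178; d = 1/u = 0.934424
p = (exp((r-q)*dt) - d) / (u - d) = 0.488421
Discount per step: exp(-r*dt) = 0.999271
Stock lattice S(k, i) with i counting down-moves:
  k=0: S(0,0) = 21.3100
  k=1: S(1,0) = 22.8055; S(1,1) = 19.9126
  k=2: S(2,0) = 24.4059; S(2,1) = 21.3100; S(2,2) = 18.6068
  k=3: S(3,0) = 26.1187; S(3,1) = 22.8055; S(3,2) = 19.9126; S(3,3) = 17.3866
  k=4: S(4,0) = 27.9517; S(4,1) = 24.4059; S(4,2) = 21.3100; S(4,3) = 18.6068; S(4,4) = 16.2465
Terminal payoffs V(N, i) = max(S_T - K, 0):
  V(4,0) = 6.521666; V(4,1) = 2.975942; V(4,2) = 0.000000; V(4,3) = 0.000000; V(4,4) = 0.000000
Backward induction: V(k, i) = exp(-r*dt) * [p * V(k+1, i) + (1-p) * V(k+1, i+1)].
  V(3,0) = exp(-r*dt) * [p*6.521666 + (1-p)*2.975942] = 4.704319
  V(3,1) = exp(-r*dt) * [p*2.975942 + (1-p)*0.000000] = 1.452454
  V(3,2) = exp(-r*dt) * [p*0.000000 + (1-p)*0.000000] = 0.000000
  V(3,3) = exp(-r*dt) * [p*0.000000 + (1-p)*0.000000] = 0.000000
  V(2,0) = exp(-r*dt) * [p*4.704319 + (1-p)*1.452454] = 3.038518
  V(2,1) = exp(-r*dt) * [p*1.452454 + (1-p)*0.000000] = 0.708893
  V(2,2) = exp(-r*dt) * [p*0.000000 + (1-p)*0.000000] = 0.000000
  V(1,0) = exp(-r*dt) * [p*3.038518 + (1-p)*0.708893] = 1.845386
  V(1,1) = exp(-r*dt) * [p*0.708893 + (1-p)*0.000000] = 0.345986
  V(0,0) = exp(-r*dt) * [p*1.845386 + (1-p)*0.345986] = 1.077539


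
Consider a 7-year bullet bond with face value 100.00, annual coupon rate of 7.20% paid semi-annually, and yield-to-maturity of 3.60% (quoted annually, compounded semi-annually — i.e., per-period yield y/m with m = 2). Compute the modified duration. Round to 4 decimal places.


Coupon per period c = face * coupon_rate / m = 3.600000
Periods per year m = 2; per-period yield y/m = 0.018000
Number of cashflows N = 14
Cashflows (t years, CF_t, discount factor 1/(1+y/m)^(m*t), PV):
  t = 0.5000: CF_t = 3.600000, DF = 0.982318, PV = 3.536346
  t = 1.0000: CF_t = 3.600000, DF = 0.964949, PV = 3.473817
  t = 1.5000: CF_t = 3.600000, DF = 0.947887, PV = 3.412394
  t = 2.0000: CF_t = 3.600000, DF = 0.931127, PV = 3.352057
  t = 2.5000: CF_t = 3.600000, DF = 0.914663, PV = 3.292787
  t = 3.0000: CF_t = 3.600000, DF = 0.898490, PV = 3.234565
  t = 3.5000: CF_t = 3.600000, DF = 0.882603, PV = 3.177372
  t = 4.0000: CF_t = 3.600000, DF = 0.866997, PV = 3.121191
  t = 4.5000: CF_t = 3.600000, DF = 0.851667, PV = 3.066002
  t = 5.0000: CF_t = 3.600000, DF = 0.836608, PV = 3.011790
  t = 5.5000: CF_t = 3.600000, DF = 0.821816, PV = 2.958537
  t = 6.0000: CF_t = 3.600000, DF = 0.807285, PV = 2.906225
  t = 6.5000: CF_t = 3.600000, DF = 0.793010, PV = 2.854837
  t = 7.0000: CF_t = 103.600000, DF = 0.778989, PV = 80.703220
Price P = sum_t PV_t = 122.101139
First compute Macaulay numerator sum_t t * PV_t:
  t * PV_t at t = 0.5000: 1.768173
  t * PV_t at t = 1.0000: 3.473817
  t * PV_t at t = 1.5000: 5.118591
  t * PV_t at t = 2.0000: 6.704114
  t * PV_t at t = 2.5000: 8.231967
  t * PV_t at t = 3.0000: 9.703694
  t * PV_t at t = 3.5000: 11.120802
  t * PV_t at t = 4.0000: 12.484762
  t * PV_t at t = 4.5000: 13.797011
  t * PV_t at t = 5.0000: 15.058951
  t * PV_t at t = 5.5000: 16.271951
  t * PV_t at t = 6.0000: 17.437347
  t * PV_t at t = 6.5000: 18.556443
  t * PV_t at t = 7.0000: 564.922540
Macaulay duration D = 704.650164 / 122.101139 = 5.771037
Modified duration = D / (1 + y/m) = 5.771037 / (1 + 0.018000) = 5.668995

Answer: Modified duration = 5.6690


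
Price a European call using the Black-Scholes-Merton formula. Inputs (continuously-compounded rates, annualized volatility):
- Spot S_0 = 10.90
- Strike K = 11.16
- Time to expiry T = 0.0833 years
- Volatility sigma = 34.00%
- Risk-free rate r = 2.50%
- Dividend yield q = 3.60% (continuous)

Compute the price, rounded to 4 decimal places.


d1 = (ln(S/K) + (r - q + 0.5*sigma^2) * T) / (sigma * sqrt(T)) = -0.20049674
d2 = d1 - sigma * sqrt(T) = -0.29862665
exp(-rT) = 0.99791967; exp(-qT) = 0.99700569
C = S_0 * exp(-qT) * N(d1) - K * exp(-rT) * N(d2)
N(d1) = 0.42054605; N(d2) = 0.38261246
C = 10.9000 * 0.99700569 * 0.42054605 - 11.1600 * 0.99791967 * 0.38261246 = 0.3092

Answer: Price = 0.3092


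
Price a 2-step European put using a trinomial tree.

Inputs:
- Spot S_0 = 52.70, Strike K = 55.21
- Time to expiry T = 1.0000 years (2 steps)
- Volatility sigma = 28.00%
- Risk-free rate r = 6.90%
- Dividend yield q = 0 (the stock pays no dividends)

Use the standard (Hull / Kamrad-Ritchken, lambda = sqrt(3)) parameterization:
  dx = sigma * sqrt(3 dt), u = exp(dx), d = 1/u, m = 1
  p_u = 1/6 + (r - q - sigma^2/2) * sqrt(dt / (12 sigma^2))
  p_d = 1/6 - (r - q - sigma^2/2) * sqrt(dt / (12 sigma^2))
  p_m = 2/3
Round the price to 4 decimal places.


dt = T/N = 0.500000; dx = sigma*sqrt(3*dt) = 0.342929
u = exp(dx) = 1.409068; d = 1/u = 0.709689
p_u = 0.188391, p_m = 0.666667, p_d = 0.144942
Discount per step: exp(-r*dt) = 0.966088
Stock lattice S(k, j) with j the centered position index:
  k=0: S(0,+0) = 52.7000
  k=1: S(1,-1) = 37.4006; S(1,+0) = 52.7000; S(1,+1) = 74.2579
  k=2: S(2,-2) = 26.5428; S(2,-1) = 37.4006; S(2,+0) = 52.7000; S(2,+1) = 74.2579; S(2,+2) = 104.6344
Terminal payoffs V(N, j) = max(K - S_T, 0):
  V(2,-2) = 28.667205; V(2,-1) = 17.809395; V(2,+0) = 2.510000; V(2,+1) = 0.000000; V(2,+2) = 0.000000
Backward induction: V(k, j) = exp(-r*dt) * [p_u * V(k+1, j+1) + p_m * V(k+1, j) + p_d * V(k+1, j-1)]
  V(1,-1) = exp(-r*dt) * [p_u*2.510000 + p_m*17.809395 + p_d*28.667205] = 15.941303
  V(1,+0) = exp(-r*dt) * [p_u*0.000000 + p_m*2.510000 + p_d*17.809395] = 4.110380
  V(1,+1) = exp(-r*dt) * [p_u*0.000000 + p_m*0.000000 + p_d*2.510000] = 0.351467
  V(0,+0) = exp(-r*dt) * [p_u*0.351467 + p_m*4.110380 + p_d*15.941303] = 4.943505

Answer: Price = V(0,0) = 4.9435


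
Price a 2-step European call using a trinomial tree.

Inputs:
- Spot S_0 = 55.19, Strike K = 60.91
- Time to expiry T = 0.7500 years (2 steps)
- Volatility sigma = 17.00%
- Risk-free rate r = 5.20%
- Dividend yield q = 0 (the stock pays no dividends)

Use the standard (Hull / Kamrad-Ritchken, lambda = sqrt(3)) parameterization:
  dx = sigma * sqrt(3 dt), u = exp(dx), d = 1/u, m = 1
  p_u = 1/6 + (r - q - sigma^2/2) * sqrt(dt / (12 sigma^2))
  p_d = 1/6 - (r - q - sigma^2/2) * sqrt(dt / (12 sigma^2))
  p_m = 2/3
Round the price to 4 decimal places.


Answer: Price = V(0,0) = 2.1103

Derivation:
dt = T/N = 0.375000; dx = sigma*sqrt(3*dt) = 0.180312
u = exp(dx) = 1.197591; d = 1/u = 0.835009
p_u = 0.205714, p_m = 0.666667, p_d = 0.127620
Discount per step: exp(-r*dt) = 0.980689
Stock lattice S(k, j) with j the centered position index:
  k=0: S(0,+0) = 55.1900
  k=1: S(1,-1) = 46.0842; S(1,+0) = 55.1900; S(1,+1) = 66.0951
  k=2: S(2,-2) = 38.4807; S(2,-1) = 46.0842; S(2,+0) = 55.1900; S(2,+1) = 66.0951; S(2,+2) = 79.1549
Terminal payoffs V(N, j) = max(S_T - K, 0):
  V(2,-2) = 0.000000; V(2,-1) = 0.000000; V(2,+0) = 0.000000; V(2,+1) = 5.185060; V(2,+2) = 18.244864
Backward induction: V(k, j) = exp(-r*dt) * [p_u * V(k+1, j+1) + p_m * V(k+1, j) + p_d * V(k+1, j-1)]
  V(1,-1) = exp(-r*dt) * [p_u*0.000000 + p_m*0.000000 + p_d*0.000000] = 0.000000
  V(1,+0) = exp(-r*dt) * [p_u*5.185060 + p_m*0.000000 + p_d*0.000000] = 1.046039
  V(1,+1) = exp(-r*dt) * [p_u*18.244864 + p_m*5.185060 + p_d*0.000000] = 7.070690
  V(0,+0) = exp(-r*dt) * [p_u*7.070690 + p_m*1.046039 + p_d*0.000000] = 2.110340


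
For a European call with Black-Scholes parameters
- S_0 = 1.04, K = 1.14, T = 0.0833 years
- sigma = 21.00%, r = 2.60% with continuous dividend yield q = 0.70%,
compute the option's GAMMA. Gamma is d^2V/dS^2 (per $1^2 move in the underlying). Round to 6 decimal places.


Answer: Gamma = 2.184123

Derivation:
d1 = -1.4583169565; d2 = -1.5189266092
phi(d1) = 0.1377544253; exp(-qT) = 0.9994170700; exp(-rT) = 0.9978365437
Gamma = exp(-qT) * phi(d1) / (S * sigma * sqrt(T)) = 0.9994170700 * 0.1377544253 / (1.0400 * 0.2100 * 0.2886173938) = 2.184123


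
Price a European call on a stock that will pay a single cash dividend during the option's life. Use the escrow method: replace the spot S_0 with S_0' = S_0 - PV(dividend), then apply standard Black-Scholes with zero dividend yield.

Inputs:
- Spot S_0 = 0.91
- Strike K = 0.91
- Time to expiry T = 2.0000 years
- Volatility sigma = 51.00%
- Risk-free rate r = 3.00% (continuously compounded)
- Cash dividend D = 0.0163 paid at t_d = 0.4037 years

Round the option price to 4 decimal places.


Answer: Price = 0.2654

Derivation:
PV(D) = D * exp(-r * t_d) = 0.0163 * 0.98796204 = 0.01610378
S_0' = S_0 - PV(D) = 0.9100 - 0.01610378 = 0.89389622
d1 = (ln(S_0'/K) + (r + sigma^2/2)*T) / (sigma*sqrt(T)) = 0.41905794
d2 = d1 - sigma*sqrt(T) = -0.30219098
exp(-rT) = 0.94176453
N(d1) = 0.66241310; N(d2) = 0.38125324
C = S_0' * N(d1) - K * exp(-rT) * N(d2) = 0.89389622 * 0.66241310 - 0.9100 * 0.94176453 * 0.38125324 = 0.2654


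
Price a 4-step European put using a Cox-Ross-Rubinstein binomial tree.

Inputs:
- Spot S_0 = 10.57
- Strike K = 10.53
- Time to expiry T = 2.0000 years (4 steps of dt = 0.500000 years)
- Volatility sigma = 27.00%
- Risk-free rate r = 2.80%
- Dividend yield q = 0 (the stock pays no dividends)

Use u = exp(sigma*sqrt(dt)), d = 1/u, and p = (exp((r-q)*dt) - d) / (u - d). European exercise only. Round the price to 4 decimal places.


Answer: Price = V(0,0) = 1.1787

Derivation:
dt = T/N = 0.500000
u = exp(sigma*sqrt(dt)) = 1.210361; d = 1/u = 0.826200
p = (exp((r-q)*dt) - d) / (u - d) = 0.489114
Discount per step: exp(-r*dt) = 0.986098
Stock lattice S(k, i) with i counting down-moves:
  k=0: S(0,0) = 10.5700
  k=1: S(1,0) = 12.7935; S(1,1) = 8.7329
  k=2: S(2,0) = 15.4848; S(2,1) = 10.5700; S(2,2) = 7.2151
  k=3: S(3,0) = 18.7422; S(3,1) = 12.7935; S(3,2) = 8.7329; S(3,3) = 5.9611
  k=4: S(4,0) = 22.6848; S(4,1) = 15.4848; S(4,2) = 10.5700; S(4,3) = 7.2151; S(4,4) = 4.9251
Terminal payoffs V(N, i) = max(K - S_T, 0):
  V(4,0) = 0.000000; V(4,1) = 0.000000; V(4,2) = 0.000000; V(4,3) = 3.314856; V(4,4) = 5.604901
Backward induction: V(k, i) = exp(-r*dt) * [p * V(k+1, i) + (1-p) * V(k+1, i+1)].
  V(3,0) = exp(-r*dt) * [p*0.000000 + (1-p)*0.000000] = 0.000000
  V(3,1) = exp(-r*dt) * [p*0.000000 + (1-p)*0.000000] = 0.000000
  V(3,2) = exp(-r*dt) * [p*0.000000 + (1-p)*3.314856] = 1.669969
  V(3,3) = exp(-r*dt) * [p*3.314856 + (1-p)*5.604901] = 4.422458
  V(2,0) = exp(-r*dt) * [p*0.000000 + (1-p)*0.000000] = 0.000000
  V(2,1) = exp(-r*dt) * [p*0.000000 + (1-p)*1.669969] = 0.841303
  V(2,2) = exp(-r*dt) * [p*1.669969 + (1-p)*4.422458] = 3.033411
  V(1,0) = exp(-r*dt) * [p*0.000000 + (1-p)*0.841303] = 0.423834
  V(1,1) = exp(-r*dt) * [p*0.841303 + (1-p)*3.033411] = 1.933954
  V(0,0) = exp(-r*dt) * [p*0.423834 + (1-p)*1.933954] = 1.178715


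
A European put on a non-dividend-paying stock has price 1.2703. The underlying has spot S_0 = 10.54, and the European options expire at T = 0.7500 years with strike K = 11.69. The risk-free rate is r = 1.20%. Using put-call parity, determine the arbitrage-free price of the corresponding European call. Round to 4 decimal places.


Answer: Call price = 0.2250

Derivation:
Put-call parity: C - P = S_0 * exp(-qT) - K * exp(-rT).
S_0 * exp(-qT) = 10.5400 * 1.00000000 = 10.54000000
K * exp(-rT) = 11.6900 * 0.99104038 = 11.58526203
C = P + S*exp(-qT) - K*exp(-rT)
C = 1.2703 + 10.54000000 - 11.58526203 = 0.2250


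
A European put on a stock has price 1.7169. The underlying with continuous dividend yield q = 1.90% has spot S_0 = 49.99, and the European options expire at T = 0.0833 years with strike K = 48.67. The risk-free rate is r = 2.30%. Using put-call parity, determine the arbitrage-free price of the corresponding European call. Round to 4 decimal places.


Answer: Call price = 3.0510

Derivation:
Put-call parity: C - P = S_0 * exp(-qT) - K * exp(-rT).
S_0 * exp(-qT) = 49.9900 * 0.99841855 = 49.91094340
K * exp(-rT) = 48.6700 * 0.99808593 = 48.57684242
C = P + S*exp(-qT) - K*exp(-rT)
C = 1.7169 + 49.91094340 - 48.57684242 = 3.0510


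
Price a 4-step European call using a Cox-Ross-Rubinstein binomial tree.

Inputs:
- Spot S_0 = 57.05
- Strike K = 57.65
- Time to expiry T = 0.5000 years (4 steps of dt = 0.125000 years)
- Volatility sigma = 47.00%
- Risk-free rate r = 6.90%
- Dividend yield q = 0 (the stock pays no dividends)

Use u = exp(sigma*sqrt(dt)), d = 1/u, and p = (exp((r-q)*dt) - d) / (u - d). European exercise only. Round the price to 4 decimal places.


Answer: Price = V(0,0) = 7.7941

Derivation:
dt = T/N = 0.125000
u = exp(sigma*sqrt(dt)) = 1.180774; d = 1/u = 0.846902
p = (exp((r-q)*dt) - d) / (u - d) = 0.484498
Discount per step: exp(-r*dt) = 0.991412
Stock lattice S(k, i) with i counting down-moves:
  k=0: S(0,0) = 57.0500
  k=1: S(1,0) = 67.3632; S(1,1) = 48.3158
  k=2: S(2,0) = 79.5407; S(2,1) = 57.0500; S(2,2) = 40.9187
  k=3: S(3,0) = 93.9195; S(3,1) = 67.3632; S(3,2) = 48.3158; S(3,3) = 34.6542
  k=4: S(4,0) = 110.8977; S(4,1) = 79.5407; S(4,2) = 57.0500; S(4,3) = 40.9187; S(4,4) = 29.3487
Terminal payoffs V(N, i) = max(S_T - K, 0):
  V(4,0) = 53.247733; V(4,1) = 21.890654; V(4,2) = 0.000000; V(4,3) = 0.000000; V(4,4) = 0.000000
Backward induction: V(k, i) = exp(-r*dt) * [p * V(k+1, i) + (1-p) * V(k+1, i+1)].
  V(3,0) = exp(-r*dt) * [p*53.247733 + (1-p)*21.890654] = 36.764624
  V(3,1) = exp(-r*dt) * [p*21.890654 + (1-p)*0.000000] = 10.514891
  V(3,2) = exp(-r*dt) * [p*0.000000 + (1-p)*0.000000] = 0.000000
  V(3,3) = exp(-r*dt) * [p*0.000000 + (1-p)*0.000000] = 0.000000
  V(2,0) = exp(-r*dt) * [p*36.764624 + (1-p)*10.514891] = 23.033307
  V(2,1) = exp(-r*dt) * [p*10.514891 + (1-p)*0.000000] = 5.050691
  V(2,2) = exp(-r*dt) * [p*0.000000 + (1-p)*0.000000] = 0.000000
  V(1,0) = exp(-r*dt) * [p*23.033307 + (1-p)*5.050691] = 13.645032
  V(1,1) = exp(-r*dt) * [p*5.050691 + (1-p)*0.000000] = 2.426034
  V(0,0) = exp(-r*dt) * [p*13.645032 + (1-p)*2.426034] = 7.794099


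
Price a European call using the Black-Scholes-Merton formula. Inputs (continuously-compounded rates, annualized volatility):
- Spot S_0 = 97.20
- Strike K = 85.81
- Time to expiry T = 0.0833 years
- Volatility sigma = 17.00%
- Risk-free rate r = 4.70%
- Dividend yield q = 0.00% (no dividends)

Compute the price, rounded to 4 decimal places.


Answer: Price = 11.7314

Derivation:
d1 = (ln(S/K) + (r - q + 0.5*sigma^2) * T) / (sigma * sqrt(T)) = 2.64453400
d2 = d1 - sigma * sqrt(T) = 2.59546904
exp(-rT) = 0.99609255; exp(-qT) = 1.00000000
C = S_0 * exp(-qT) * N(d1) - K * exp(-rT) * N(d2)
N(d1) = 0.99590983; N(d2) = 0.99527690
C = 97.2000 * 1.00000000 * 0.99590983 - 85.8100 * 0.99609255 * 0.99527690 = 11.7314


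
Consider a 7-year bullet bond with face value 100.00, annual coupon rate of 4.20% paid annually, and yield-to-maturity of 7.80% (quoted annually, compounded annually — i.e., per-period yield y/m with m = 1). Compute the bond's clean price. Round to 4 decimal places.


Coupon per period c = face * coupon_rate / m = 4.200000
Periods per year m = 1; per-period yield y/m = 0.078000
Number of cashflows N = 7
Cashflows (t years, CF_t, discount factor 1/(1+y/m)^(m*t), PV):
  t = 1.0000: CF_t = 4.200000, DF = 0.927644, PV = 3.896104
  t = 2.0000: CF_t = 4.200000, DF = 0.860523, PV = 3.614197
  t = 3.0000: CF_t = 4.200000, DF = 0.798259, PV = 3.352687
  t = 4.0000: CF_t = 4.200000, DF = 0.740500, PV = 3.110099
  t = 5.0000: CF_t = 4.200000, DF = 0.686920, PV = 2.885064
  t = 6.0000: CF_t = 4.200000, DF = 0.637217, PV = 2.676312
  t = 7.0000: CF_t = 104.200000, DF = 0.591111, PV = 61.593714
Price P = sum_t PV_t = 81.128177

Answer: Price = 81.1282


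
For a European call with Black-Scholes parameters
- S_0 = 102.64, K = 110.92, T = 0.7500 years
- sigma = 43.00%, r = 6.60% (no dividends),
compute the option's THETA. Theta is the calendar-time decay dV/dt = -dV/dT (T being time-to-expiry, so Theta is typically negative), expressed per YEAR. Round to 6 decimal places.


d1 = 0.1107868021; d2 = -0.2616041215
phi(d1) = 0.3965015253; exp(-qT) = 1.0000000000; exp(-rT) = 0.9517051581
Theta = -S*exp(-qT)*phi(d1)*sigma/(2*sqrt(T)) - r*K*exp(-rT)*N(d2) + q*S*exp(-qT)*N(d1)
N(d1) = 0.5441072943; N(d2) = 0.3968133331; sqrt(T) = 0.8660254038
Term 1 = -102.6400 * 1.0000000000 * 0.3965015253 * 0.4300 / (2 * 0.8660254038) = -10.1034415634
Term 2 = -0.0660 * 110.9200 * 0.9517051581 * 0.3968133331 = -2.7646647536
Term 3 = 0 (no dividend yield, q = 0)
Theta = -10.1034415634 + (-2.7646647536) + (0.0000000000) = -12.868106

Answer: Theta = -12.868106


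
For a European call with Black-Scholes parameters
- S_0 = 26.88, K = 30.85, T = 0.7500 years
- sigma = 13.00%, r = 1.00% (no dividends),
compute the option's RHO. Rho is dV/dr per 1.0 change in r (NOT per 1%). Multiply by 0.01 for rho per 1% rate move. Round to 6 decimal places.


d1 = -1.1006670790; d2 = -1.2132503815
phi(d1) = 0.2176923302; exp(-qT) = 1.0000000000; exp(-rT) = 0.9925280548
N(d2) = 0.1125170536
Rho = K*T*exp(-rT)*N(d2) = 30.8500 * 0.7500 * 0.9925280548 * 0.1125170536 = 2.583911

Answer: Rho = 2.583911


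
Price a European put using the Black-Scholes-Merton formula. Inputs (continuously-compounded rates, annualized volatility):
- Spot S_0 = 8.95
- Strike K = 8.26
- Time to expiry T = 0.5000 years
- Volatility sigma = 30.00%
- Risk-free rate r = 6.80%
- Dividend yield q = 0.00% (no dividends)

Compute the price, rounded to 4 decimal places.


Answer: Price = 0.3329

Derivation:
d1 = (ln(S/K) + (r - q + 0.5*sigma^2) * T) / (sigma * sqrt(T)) = 0.64454643
d2 = d1 - sigma * sqrt(T) = 0.43241439
exp(-rT) = 0.96657150; exp(-qT) = 1.00000000
P = K * exp(-rT) * N(-d2) - S_0 * exp(-qT) * N(-d1)
N(-d1) = 0.25961058; N(-d2) = 0.33272013
P = 8.2600 * 0.96657150 * 0.33272013 - 8.9500 * 1.00000000 * 0.25961058 = 0.3329


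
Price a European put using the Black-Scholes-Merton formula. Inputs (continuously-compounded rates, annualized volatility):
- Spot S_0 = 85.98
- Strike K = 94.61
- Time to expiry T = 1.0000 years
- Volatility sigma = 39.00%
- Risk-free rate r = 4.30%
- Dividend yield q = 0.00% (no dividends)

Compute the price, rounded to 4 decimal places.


d1 = (ln(S/K) + (r - q + 0.5*sigma^2) * T) / (sigma * sqrt(T)) = 0.06000393
d2 = d1 - sigma * sqrt(T) = -0.32999607
exp(-rT) = 0.95791139; exp(-qT) = 1.00000000
P = K * exp(-rT) * N(-d2) - S_0 * exp(-qT) * N(-d1)
N(-d1) = 0.47607625; N(-d2) = 0.62929853
P = 94.6100 * 0.95791139 * 0.62929853 - 85.9800 * 1.00000000 * 0.47607625 = 16.0990

Answer: Price = 16.0990


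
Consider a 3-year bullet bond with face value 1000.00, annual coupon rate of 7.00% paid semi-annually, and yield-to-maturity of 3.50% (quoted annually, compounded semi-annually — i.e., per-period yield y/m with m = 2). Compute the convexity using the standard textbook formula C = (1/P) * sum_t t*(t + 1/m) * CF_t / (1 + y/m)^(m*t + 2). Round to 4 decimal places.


Answer: Convexity = 9.1106

Derivation:
Coupon per period c = face * coupon_rate / m = 35.000000
Periods per year m = 2; per-period yield y/m = 0.017500
Number of cashflows N = 6
Cashflows (t years, CF_t, discount factor 1/(1+y/m)^(m*t), PV):
  t = 0.5000: CF_t = 35.000000, DF = 0.982801, PV = 34.398034
  t = 1.0000: CF_t = 35.000000, DF = 0.965898, PV = 33.806422
  t = 1.5000: CF_t = 35.000000, DF = 0.949285, PV = 33.224985
  t = 2.0000: CF_t = 35.000000, DF = 0.932959, PV = 32.653548
  t = 2.5000: CF_t = 35.000000, DF = 0.916913, PV = 32.091939
  t = 3.0000: CF_t = 1035.000000, DF = 0.901143, PV = 932.682531
Price P = sum_t PV_t = 1098.857458
Convexity numerator sum_t t*(t + 1/m) * CF_t / (1+y/m)^(m*t + 2):
  t = 0.5000: term = 16.612492
  t = 1.0000: term = 48.980322
  t = 1.5000: term = 96.275816
  t = 2.0000: term = 157.699945
  t = 2.5000: term = 232.481491
  t = 3.0000: term = 9459.197771
Convexity = (1/P) * sum = 10011.247837 / 1098.857458 = 9.110597


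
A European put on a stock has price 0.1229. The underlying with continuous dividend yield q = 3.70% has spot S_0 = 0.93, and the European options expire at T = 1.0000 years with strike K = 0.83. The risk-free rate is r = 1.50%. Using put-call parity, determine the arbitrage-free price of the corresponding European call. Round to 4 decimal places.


Put-call parity: C - P = S_0 * exp(-qT) - K * exp(-rT).
S_0 * exp(-qT) = 0.9300 * 0.96367614 = 0.89621881
K * exp(-rT) = 0.8300 * 0.98511194 = 0.81764291
C = P + S*exp(-qT) - K*exp(-rT)
C = 0.1229 + 0.89621881 - 0.81764291 = 0.2015

Answer: Call price = 0.2015


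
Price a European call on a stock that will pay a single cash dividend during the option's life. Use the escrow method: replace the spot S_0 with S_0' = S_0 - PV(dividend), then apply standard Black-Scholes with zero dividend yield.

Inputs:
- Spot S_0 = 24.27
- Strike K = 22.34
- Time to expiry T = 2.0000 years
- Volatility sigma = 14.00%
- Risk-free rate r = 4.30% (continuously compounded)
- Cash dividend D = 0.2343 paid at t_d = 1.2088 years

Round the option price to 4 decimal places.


Answer: Price = 4.0695

Derivation:
PV(D) = D * exp(-r * t_d) = 0.2343 * 0.94934937 = 0.22243256
S_0' = S_0 - PV(D) = 24.2700 - 0.22243256 = 24.04756744
d1 = (ln(S_0'/K) + (r + sigma^2/2)*T) / (sigma*sqrt(T)) = 0.90537473
d2 = d1 - sigma*sqrt(T) = 0.70738484
exp(-rT) = 0.91759423
N(d1) = 0.81736655; N(d2) = 0.76033632
C = S_0' * N(d1) - K * exp(-rT) * N(d2) = 24.04756744 * 0.81736655 - 22.3400 * 0.91759423 * 0.76033632 = 4.0695


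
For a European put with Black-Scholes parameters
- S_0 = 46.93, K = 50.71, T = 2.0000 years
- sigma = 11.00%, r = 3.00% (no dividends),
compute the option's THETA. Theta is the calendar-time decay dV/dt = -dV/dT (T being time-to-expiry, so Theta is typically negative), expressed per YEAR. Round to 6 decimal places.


d1 = -0.0344939544; d2 = -0.1900574463
phi(d1) = 0.3987050137; exp(-qT) = 1.0000000000; exp(-rT) = 0.9417645336
Theta = -S*exp(-qT)*phi(d1)*sigma/(2*sqrt(T)) + r*K*exp(-rT)*N(-d2) - q*S*exp(-qT)*N(-d1)
N(-d1) = 0.5137583684; N(-d2) = 0.5753679424; sqrt(T) = 1.4142135624
Term 1 = -46.9300 * 1.0000000000 * 0.3987050137 * 0.1100 / (2 * 1.4142135624) = -0.7276959248
Term 2 = 0.0300 * 50.7100 * 0.9417645336 * 0.5753679424 = 0.8243333248
Term 3 = 0 (no dividend yield, q = 0)
Theta = -0.7276959248 + (0.8243333248) + (0.0000000000) = 0.096637

Answer: Theta = 0.096637


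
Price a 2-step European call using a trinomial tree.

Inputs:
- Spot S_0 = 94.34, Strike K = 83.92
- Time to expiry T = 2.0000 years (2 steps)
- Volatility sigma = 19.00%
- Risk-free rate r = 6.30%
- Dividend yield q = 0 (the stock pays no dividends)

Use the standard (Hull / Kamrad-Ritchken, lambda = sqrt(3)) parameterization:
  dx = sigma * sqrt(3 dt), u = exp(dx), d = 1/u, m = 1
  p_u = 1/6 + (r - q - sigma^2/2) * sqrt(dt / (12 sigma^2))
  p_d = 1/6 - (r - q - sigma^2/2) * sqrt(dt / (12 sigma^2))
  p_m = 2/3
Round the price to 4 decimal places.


Answer: Price = V(0,0) = 22.3228

Derivation:
dt = T/N = 1.000000; dx = sigma*sqrt(3*dt) = 0.329090
u = exp(dx) = 1.389702; d = 1/u = 0.719579
p_u = 0.234961, p_m = 0.666667, p_d = 0.098372
Discount per step: exp(-r*dt) = 0.938943
Stock lattice S(k, j) with j the centered position index:
  k=0: S(0,+0) = 94.3400
  k=1: S(1,-1) = 67.8850; S(1,+0) = 94.3400; S(1,+1) = 131.1045
  k=2: S(2,-2) = 48.8486; S(2,-1) = 67.8850; S(2,+0) = 94.3400; S(2,+1) = 131.1045; S(2,+2) = 182.1963
Terminal payoffs V(N, j) = max(S_T - K, 0):
  V(2,-2) = 0.000000; V(2,-1) = 0.000000; V(2,+0) = 10.420000; V(2,+1) = 47.184528; V(2,+2) = 98.276283
Backward induction: V(k, j) = exp(-r*dt) * [p_u * V(k+1, j+1) + p_m * V(k+1, j) + p_d * V(k+1, j-1)]
  V(1,-1) = exp(-r*dt) * [p_u*10.420000 + p_m*0.000000 + p_d*0.000000] = 2.298811
  V(1,+0) = exp(-r*dt) * [p_u*47.184528 + p_m*10.420000 + p_d*0.000000] = 16.932152
  V(1,+1) = exp(-r*dt) * [p_u*98.276283 + p_m*47.184528 + p_d*10.420000] = 52.179433
  V(0,+0) = exp(-r*dt) * [p_u*52.179433 + p_m*16.932152 + p_d*2.298811] = 22.322798


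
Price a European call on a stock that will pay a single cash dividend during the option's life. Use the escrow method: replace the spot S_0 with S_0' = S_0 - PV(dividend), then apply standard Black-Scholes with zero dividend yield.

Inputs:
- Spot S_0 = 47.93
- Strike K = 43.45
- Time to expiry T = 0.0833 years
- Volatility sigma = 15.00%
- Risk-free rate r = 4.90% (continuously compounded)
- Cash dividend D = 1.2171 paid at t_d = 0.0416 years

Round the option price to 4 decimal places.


PV(D) = D * exp(-r * t_d) = 1.2171 * 0.99796368 = 1.21462159
S_0' = S_0 - PV(D) = 47.9300 - 1.21462159 = 46.71537841
d1 = (ln(S_0'/K) + (r + sigma^2/2)*T) / (sigma*sqrt(T)) = 1.78971394
d2 = d1 - sigma*sqrt(T) = 1.74642133
exp(-rT) = 0.99592662
N(d1) = 0.96325004; N(d2) = 0.95963112
C = S_0' * N(d1) - K * exp(-rT) * N(d2) = 46.71537841 * 0.96325004 - 43.4500 * 0.99592662 * 0.95963112 = 3.4725

Answer: Price = 3.4725


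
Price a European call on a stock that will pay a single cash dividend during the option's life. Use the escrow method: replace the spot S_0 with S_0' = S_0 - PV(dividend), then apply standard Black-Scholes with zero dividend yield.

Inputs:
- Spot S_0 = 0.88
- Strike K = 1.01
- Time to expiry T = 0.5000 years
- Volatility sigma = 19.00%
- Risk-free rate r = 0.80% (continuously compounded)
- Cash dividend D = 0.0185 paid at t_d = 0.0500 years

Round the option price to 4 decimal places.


PV(D) = D * exp(-r * t_d) = 0.0185 * 0.99960008 = 0.01849260
S_0' = S_0 - PV(D) = 0.8800 - 0.01849260 = 0.86150740
d1 = (ln(S_0'/K) + (r + sigma^2/2)*T) / (sigma*sqrt(T)) = -1.08668889
d2 = d1 - sigma*sqrt(T) = -1.22103918
exp(-rT) = 0.99600799
N(d1) = 0.13858716; N(d2) = 0.11103559
C = S_0' * N(d1) - K * exp(-rT) * N(d2) = 0.86150740 * 0.13858716 - 1.0100 * 0.99600799 * 0.11103559 = 0.0077

Answer: Price = 0.0077


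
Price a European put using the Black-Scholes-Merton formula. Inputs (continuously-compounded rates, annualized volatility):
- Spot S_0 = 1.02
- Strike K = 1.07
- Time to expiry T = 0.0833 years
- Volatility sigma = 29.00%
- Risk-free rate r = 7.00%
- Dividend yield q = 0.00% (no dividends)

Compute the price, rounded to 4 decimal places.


Answer: Price = 0.0610

Derivation:
d1 = (ln(S/K) + (r - q + 0.5*sigma^2) * T) / (sigma * sqrt(T)) = -0.46024727
d2 = d1 - sigma * sqrt(T) = -0.54394631
exp(-rT) = 0.99418597; exp(-qT) = 1.00000000
P = K * exp(-rT) * N(-d2) - S_0 * exp(-qT) * N(-d1)
N(-d1) = 0.67733063; N(-d2) = 0.70676079
P = 1.0700 * 0.99418597 * 0.70676079 - 1.0200 * 1.00000000 * 0.67733063 = 0.0610


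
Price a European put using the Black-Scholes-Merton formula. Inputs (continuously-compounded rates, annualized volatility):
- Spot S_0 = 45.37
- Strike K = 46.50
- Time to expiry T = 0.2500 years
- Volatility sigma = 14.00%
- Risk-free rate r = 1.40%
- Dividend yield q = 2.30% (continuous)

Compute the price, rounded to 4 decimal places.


Answer: Price = 1.9832

Derivation:
d1 = (ln(S/K) + (r - q + 0.5*sigma^2) * T) / (sigma * sqrt(T)) = -0.34858884
d2 = d1 - sigma * sqrt(T) = -0.41858884
exp(-rT) = 0.99650612; exp(-qT) = 0.99426650
P = K * exp(-rT) * N(-d2) - S_0 * exp(-qT) * N(-d1)
N(-d1) = 0.63630100; N(-d2) = 0.66224168
P = 46.5000 * 0.99650612 * 0.66224168 - 45.3700 * 0.99426650 * 0.63630100 = 1.9832


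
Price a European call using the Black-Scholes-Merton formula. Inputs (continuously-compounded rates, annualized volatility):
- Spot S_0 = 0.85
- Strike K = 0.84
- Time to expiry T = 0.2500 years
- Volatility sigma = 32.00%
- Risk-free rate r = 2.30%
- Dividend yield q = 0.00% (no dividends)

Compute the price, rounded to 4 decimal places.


d1 = (ln(S/K) + (r - q + 0.5*sigma^2) * T) / (sigma * sqrt(T)) = 0.18990286
d2 = d1 - sigma * sqrt(T) = 0.02990286
exp(-rT) = 0.99426650; exp(-qT) = 1.00000000
C = S_0 * exp(-qT) * N(d1) - K * exp(-rT) * N(d2)
N(d1) = 0.57530737; N(d2) = 0.51192774
C = 0.8500 * 1.00000000 * 0.57530737 - 0.8400 * 0.99426650 * 0.51192774 = 0.0615

Answer: Price = 0.0615


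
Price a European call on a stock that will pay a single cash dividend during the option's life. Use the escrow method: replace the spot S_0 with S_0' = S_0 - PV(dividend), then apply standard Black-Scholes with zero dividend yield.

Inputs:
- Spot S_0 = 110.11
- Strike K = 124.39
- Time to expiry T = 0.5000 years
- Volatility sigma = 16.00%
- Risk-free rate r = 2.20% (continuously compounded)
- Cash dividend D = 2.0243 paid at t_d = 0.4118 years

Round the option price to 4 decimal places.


Answer: Price = 0.8207

Derivation:
PV(D) = D * exp(-r * t_d) = 2.0243 * 0.99098131 = 2.00604347
S_0' = S_0 - PV(D) = 110.1100 - 2.00604347 = 108.10395653
d1 = (ln(S_0'/K) + (r + sigma^2/2)*T) / (sigma*sqrt(T)) = -1.08654440
d2 = d1 - sigma*sqrt(T) = -1.19968149
exp(-rT) = 0.98906028
N(d1) = 0.13861910; N(d2) = 0.11513153
C = S_0' * N(d1) - K * exp(-rT) * N(d2) = 108.10395653 * 0.13861910 - 124.3900 * 0.98906028 * 0.11513153 = 0.8207


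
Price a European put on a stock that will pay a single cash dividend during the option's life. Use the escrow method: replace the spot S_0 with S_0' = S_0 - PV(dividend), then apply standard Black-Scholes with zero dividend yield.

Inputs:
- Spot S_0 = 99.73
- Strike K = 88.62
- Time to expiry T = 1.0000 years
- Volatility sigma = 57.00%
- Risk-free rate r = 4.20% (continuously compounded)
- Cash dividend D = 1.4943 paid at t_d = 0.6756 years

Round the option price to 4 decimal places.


Answer: Price = 14.5520

Derivation:
PV(D) = D * exp(-r * t_d) = 1.4943 * 0.97202360 = 1.45249486
S_0' = S_0 - PV(D) = 99.7300 - 1.45249486 = 98.27750514
d1 = (ln(S_0'/K) + (r + sigma^2/2)*T) / (sigma*sqrt(T)) = 0.54015368
d2 = d1 - sigma*sqrt(T) = -0.02984632
exp(-rT) = 0.95886978
N(-d1) = 0.29454553; N(-d2) = 0.51190519
P = K * exp(-rT) * N(-d2) - S_0' * N(-d1) = 88.6200 * 0.95886978 * 0.51190519 - 98.27750514 * 0.29454553 = 14.5520


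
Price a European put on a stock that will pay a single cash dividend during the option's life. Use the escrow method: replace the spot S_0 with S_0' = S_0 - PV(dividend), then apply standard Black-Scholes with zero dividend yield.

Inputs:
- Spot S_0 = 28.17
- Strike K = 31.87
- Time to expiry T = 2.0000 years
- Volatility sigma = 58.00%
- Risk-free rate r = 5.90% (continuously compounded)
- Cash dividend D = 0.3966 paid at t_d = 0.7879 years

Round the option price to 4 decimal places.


PV(D) = D * exp(-r * t_d) = 0.3966 * 0.95457783 = 0.37858557
S_0' = S_0 - PV(D) = 28.1700 - 0.37858557 = 27.79141443
d1 = (ln(S_0'/K) + (r + sigma^2/2)*T) / (sigma*sqrt(T)) = 0.38703369
d2 = d1 - sigma*sqrt(T) = -0.43321017
exp(-rT) = 0.88869605
N(-d1) = 0.34936563; N(-d2) = 0.66756896
P = K * exp(-rT) * N(-d2) - S_0' * N(-d1) = 31.8700 * 0.88869605 * 0.66756896 - 27.79141443 * 0.34936563 = 9.1980

Answer: Price = 9.1980


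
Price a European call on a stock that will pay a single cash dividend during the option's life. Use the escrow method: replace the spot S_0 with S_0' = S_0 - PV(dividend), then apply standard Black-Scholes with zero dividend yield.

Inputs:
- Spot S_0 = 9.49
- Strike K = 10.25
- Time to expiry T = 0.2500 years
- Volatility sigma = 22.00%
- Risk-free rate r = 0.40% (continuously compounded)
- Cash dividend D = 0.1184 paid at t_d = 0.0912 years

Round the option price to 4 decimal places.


PV(D) = D * exp(-r * t_d) = 0.1184 * 0.99963527 = 0.11835682
S_0' = S_0 - PV(D) = 9.4900 - 0.11835682 = 9.37164318
d1 = (ln(S_0'/K) + (r + sigma^2/2)*T) / (sigma*sqrt(T)) = -0.75035689
d2 = d1 - sigma*sqrt(T) = -0.86035689
exp(-rT) = 0.99900050
N(d1) = 0.22651989; N(d2) = 0.19479617
C = S_0' * N(d1) - K * exp(-rT) * N(d2) = 9.37164318 * 0.22651989 - 10.2500 * 0.99900050 * 0.19479617 = 0.1282

Answer: Price = 0.1282


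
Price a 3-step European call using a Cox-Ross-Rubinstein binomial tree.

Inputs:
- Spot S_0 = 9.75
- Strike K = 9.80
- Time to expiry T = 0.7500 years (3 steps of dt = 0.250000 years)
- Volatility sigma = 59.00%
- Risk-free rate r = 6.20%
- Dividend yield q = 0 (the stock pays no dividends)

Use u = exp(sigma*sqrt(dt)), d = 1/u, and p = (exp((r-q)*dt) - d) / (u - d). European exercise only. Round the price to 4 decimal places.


dt = T/N = 0.250000
u = exp(sigma*sqrt(dt)) = 1.343126; d = 1/u = 0.744532
p = (exp((r-q)*dt) - d) / (u - d) = 0.452876
Discount per step: exp(-r*dt) = 0.984620
Stock lattice S(k, i) with i counting down-moves:
  k=0: S(0,0) = 9.7500
  k=1: S(1,0) = 13.0955; S(1,1) = 7.2592
  k=2: S(2,0) = 17.5889; S(2,1) = 9.7500; S(2,2) = 5.4047
  k=3: S(3,0) = 23.6241; S(3,1) = 13.0955; S(3,2) = 7.2592; S(3,3) = 4.0240
Terminal payoffs V(N, i) = max(S_T - K, 0):
  V(3,0) = 13.824098; V(3,1) = 3.295482; V(3,2) = 0.000000; V(3,3) = 0.000000
Backward induction: V(k, i) = exp(-r*dt) * [p * V(k+1, i) + (1-p) * V(k+1, i+1)].
  V(2,0) = exp(-r*dt) * [p*13.824098 + (1-p)*3.295482] = 7.939616
  V(2,1) = exp(-r*dt) * [p*3.295482 + (1-p)*0.000000] = 1.469490
  V(2,2) = exp(-r*dt) * [p*0.000000 + (1-p)*0.000000] = 0.000000
  V(1,0) = exp(-r*dt) * [p*7.939616 + (1-p)*1.469490] = 4.331985
  V(1,1) = exp(-r*dt) * [p*1.469490 + (1-p)*0.000000] = 0.655261
  V(0,0) = exp(-r*dt) * [p*4.331985 + (1-p)*0.655261] = 2.284673

Answer: Price = V(0,0) = 2.2847


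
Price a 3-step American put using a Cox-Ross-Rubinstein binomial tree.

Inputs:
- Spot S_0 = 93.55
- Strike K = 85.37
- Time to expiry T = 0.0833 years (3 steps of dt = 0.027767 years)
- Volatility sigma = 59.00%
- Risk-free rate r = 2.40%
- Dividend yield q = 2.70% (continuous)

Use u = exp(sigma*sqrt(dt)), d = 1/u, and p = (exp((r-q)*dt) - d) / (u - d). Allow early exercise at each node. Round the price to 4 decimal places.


dt = T/N = 0.027767
u = exp(sigma*sqrt(dt)) = 1.103309; d = 1/u = 0.906365
p = (exp((r-q)*dt) - d) / (u - d) = 0.475018
Discount per step: exp(-r*dt) = 0.999334
Stock lattice S(k, i) with i counting down-moves:
  k=0: S(0,0) = 93.5500
  k=1: S(1,0) = 103.2145; S(1,1) = 84.7904
  k=2: S(2,0) = 113.8775; S(2,1) = 93.5500; S(2,2) = 76.8510
  k=3: S(3,0) = 125.6421; S(3,1) = 103.2145; S(3,2) = 84.7904; S(3,3) = 69.6550
Terminal payoffs V(N, i) = max(K - S_T, 0):
  V(3,0) = 0.000000; V(3,1) = 0.000000; V(3,2) = 0.579595; V(3,3) = 15.714960
Backward induction: V(k, i) = exp(-r*dt) * [p * V(k+1, i) + (1-p) * V(k+1, i+1)]; then take max(V_cont, immediate exercise) for American.
  V(2,0) = exp(-r*dt) * [p*0.000000 + (1-p)*0.000000] = 0.000000; exercise = 0.000000; V(2,0) = max -> 0.000000
  V(2,1) = exp(-r*dt) * [p*0.000000 + (1-p)*0.579595] = 0.304074; exercise = 0.000000; V(2,1) = max -> 0.304074
  V(2,2) = exp(-r*dt) * [p*0.579595 + (1-p)*15.714960] = 8.519703; exercise = 8.518981; V(2,2) = max -> 8.519703
  V(1,0) = exp(-r*dt) * [p*0.000000 + (1-p)*0.304074] = 0.159527; exercise = 0.000000; V(1,0) = max -> 0.159527
  V(1,1) = exp(-r*dt) * [p*0.304074 + (1-p)*8.519703] = 4.614052; exercise = 0.579595; V(1,1) = max -> 4.614052
  V(0,0) = exp(-r*dt) * [p*0.159527 + (1-p)*4.614052] = 2.496407; exercise = 0.000000; V(0,0) = max -> 2.496407

Answer: Price = V(0,0) = 2.4964


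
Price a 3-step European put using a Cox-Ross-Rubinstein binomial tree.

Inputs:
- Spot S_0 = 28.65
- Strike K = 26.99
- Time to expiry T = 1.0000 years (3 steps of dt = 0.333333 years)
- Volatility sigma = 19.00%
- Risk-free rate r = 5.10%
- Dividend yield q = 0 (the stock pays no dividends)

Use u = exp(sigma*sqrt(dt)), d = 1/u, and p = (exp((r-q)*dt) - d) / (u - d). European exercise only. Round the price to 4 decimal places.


dt = T/N = 0.333333
u = exp(sigma*sqrt(dt)) = 1.115939; d = 1/u = 0.896106
p = (exp((r-q)*dt) - d) / (u - d) = 0.550596
Discount per step: exp(-r*dt) = 0.983144
Stock lattice S(k, i) with i counting down-moves:
  k=0: S(0,0) = 28.6500
  k=1: S(1,0) = 31.9717; S(1,1) = 25.6734
  k=2: S(2,0) = 35.6784; S(2,1) = 28.6500; S(2,2) = 23.0061
  k=3: S(3,0) = 39.8150; S(3,1) = 31.9717; S(3,2) = 25.6734; S(3,3) = 20.6159
Terminal payoffs V(N, i) = max(K - S_T, 0):
  V(3,0) = 0.000000; V(3,1) = 0.000000; V(3,2) = 1.316563; V(3,3) = 6.374076
Backward induction: V(k, i) = exp(-r*dt) * [p * V(k+1, i) + (1-p) * V(k+1, i+1)].
  V(2,0) = exp(-r*dt) * [p*0.000000 + (1-p)*0.000000] = 0.000000
  V(2,1) = exp(-r*dt) * [p*0.000000 + (1-p)*1.316563] = 0.581696
  V(2,2) = exp(-r*dt) * [p*1.316563 + (1-p)*6.374076] = 3.528926
  V(1,0) = exp(-r*dt) * [p*0.000000 + (1-p)*0.581696] = 0.257010
  V(1,1) = exp(-r*dt) * [p*0.581696 + (1-p)*3.528926] = 1.874062
  V(0,0) = exp(-r*dt) * [p*0.257010 + (1-p)*1.874062] = 0.967138

Answer: Price = V(0,0) = 0.9671


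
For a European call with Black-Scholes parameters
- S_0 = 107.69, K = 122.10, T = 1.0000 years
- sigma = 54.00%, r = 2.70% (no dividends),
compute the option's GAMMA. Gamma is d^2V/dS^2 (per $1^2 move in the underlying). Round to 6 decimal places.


d1 = 0.0874376819; d2 = -0.4525623181
phi(d1) = 0.3974201652; exp(-qT) = 1.0000000000; exp(-rT) = 0.9733612415
Gamma = exp(-qT) * phi(d1) / (S * sigma * sqrt(T)) = 1.0000000000 * 0.3974201652 / (107.6900 * 0.5400 * 1.0000000000) = 0.006834

Answer: Gamma = 0.006834


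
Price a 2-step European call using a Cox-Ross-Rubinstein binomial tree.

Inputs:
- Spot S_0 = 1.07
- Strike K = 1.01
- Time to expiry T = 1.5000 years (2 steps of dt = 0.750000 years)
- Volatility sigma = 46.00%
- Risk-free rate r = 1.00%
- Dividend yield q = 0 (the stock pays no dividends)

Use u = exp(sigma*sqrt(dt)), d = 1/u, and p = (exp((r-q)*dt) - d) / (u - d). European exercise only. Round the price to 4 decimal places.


Answer: Price = V(0,0) = 0.2554

Derivation:
dt = T/N = 0.750000
u = exp(sigma*sqrt(dt)) = 1.489398; d = 1/u = 0.671412
p = (exp((r-q)*dt) - d) / (u - d) = 0.410907
Discount per step: exp(-r*dt) = 0.992528
Stock lattice S(k, i) with i counting down-moves:
  k=0: S(0,0) = 1.0700
  k=1: S(1,0) = 1.5937; S(1,1) = 0.7184
  k=2: S(2,0) = 2.3736; S(2,1) = 1.0700; S(2,2) = 0.4824
Terminal payoffs V(N, i) = max(S_T - K, 0):
  V(2,0) = 1.363586; V(2,1) = 0.060000; V(2,2) = 0.000000
Backward induction: V(k, i) = exp(-r*dt) * [p * V(k+1, i) + (1-p) * V(k+1, i+1)].
  V(1,0) = exp(-r*dt) * [p*1.363586 + (1-p)*0.060000] = 0.591202
  V(1,1) = exp(-r*dt) * [p*0.060000 + (1-p)*0.000000] = 0.024470
  V(0,0) = exp(-r*dt) * [p*0.591202 + (1-p)*0.024470] = 0.255421


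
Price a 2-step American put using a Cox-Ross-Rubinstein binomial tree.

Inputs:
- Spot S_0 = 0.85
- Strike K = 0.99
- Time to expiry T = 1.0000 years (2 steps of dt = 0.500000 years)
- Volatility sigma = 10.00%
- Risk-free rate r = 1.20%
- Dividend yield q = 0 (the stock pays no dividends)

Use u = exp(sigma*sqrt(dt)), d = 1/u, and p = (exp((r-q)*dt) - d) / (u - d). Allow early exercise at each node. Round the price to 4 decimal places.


Answer: Price = V(0,0) = 0.1400

Derivation:
dt = T/N = 0.500000
u = exp(sigma*sqrt(dt)) = 1.073271; d = 1/u = 0.931731
p = (exp((r-q)*dt) - d) / (u - d) = 0.524848
Discount per step: exp(-r*dt) = 0.994018
Stock lattice S(k, i) with i counting down-moves:
  k=0: S(0,0) = 0.8500
  k=1: S(1,0) = 0.9123; S(1,1) = 0.7920
  k=2: S(2,0) = 0.9791; S(2,1) = 0.8500; S(2,2) = 0.7379
Terminal payoffs V(N, i) = max(K - S_T, 0):
  V(2,0) = 0.010877; V(2,1) = 0.140000; V(2,2) = 0.252095
Backward induction: V(k, i) = exp(-r*dt) * [p * V(k+1, i) + (1-p) * V(k+1, i+1)]; then take max(V_cont, immediate exercise) for American.
  V(1,0) = exp(-r*dt) * [p*0.010877 + (1-p)*0.140000] = 0.071798; exercise = 0.077720; V(1,0) = max -> 0.077720
  V(1,1) = exp(-r*dt) * [p*0.140000 + (1-p)*0.252095] = 0.192106; exercise = 0.198028; V(1,1) = max -> 0.198028
  V(0,0) = exp(-r*dt) * [p*0.077720 + (1-p)*0.198028] = 0.134078; exercise = 0.140000; V(0,0) = max -> 0.140000
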